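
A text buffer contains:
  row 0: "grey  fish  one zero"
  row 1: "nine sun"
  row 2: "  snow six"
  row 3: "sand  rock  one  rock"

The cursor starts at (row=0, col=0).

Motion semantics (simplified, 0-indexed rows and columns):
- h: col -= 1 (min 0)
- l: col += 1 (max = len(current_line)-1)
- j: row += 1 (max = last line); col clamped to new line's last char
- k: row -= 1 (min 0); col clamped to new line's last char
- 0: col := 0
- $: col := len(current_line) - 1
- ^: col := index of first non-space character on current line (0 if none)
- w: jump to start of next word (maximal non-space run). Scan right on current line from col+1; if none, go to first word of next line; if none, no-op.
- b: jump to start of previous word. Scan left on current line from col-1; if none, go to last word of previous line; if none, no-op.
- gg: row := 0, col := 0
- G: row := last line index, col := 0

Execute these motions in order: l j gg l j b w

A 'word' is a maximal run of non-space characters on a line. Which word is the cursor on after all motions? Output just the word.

After 1 (l): row=0 col=1 char='r'
After 2 (j): row=1 col=1 char='i'
After 3 (gg): row=0 col=0 char='g'
After 4 (l): row=0 col=1 char='r'
After 5 (j): row=1 col=1 char='i'
After 6 (b): row=1 col=0 char='n'
After 7 (w): row=1 col=5 char='s'

Answer: sun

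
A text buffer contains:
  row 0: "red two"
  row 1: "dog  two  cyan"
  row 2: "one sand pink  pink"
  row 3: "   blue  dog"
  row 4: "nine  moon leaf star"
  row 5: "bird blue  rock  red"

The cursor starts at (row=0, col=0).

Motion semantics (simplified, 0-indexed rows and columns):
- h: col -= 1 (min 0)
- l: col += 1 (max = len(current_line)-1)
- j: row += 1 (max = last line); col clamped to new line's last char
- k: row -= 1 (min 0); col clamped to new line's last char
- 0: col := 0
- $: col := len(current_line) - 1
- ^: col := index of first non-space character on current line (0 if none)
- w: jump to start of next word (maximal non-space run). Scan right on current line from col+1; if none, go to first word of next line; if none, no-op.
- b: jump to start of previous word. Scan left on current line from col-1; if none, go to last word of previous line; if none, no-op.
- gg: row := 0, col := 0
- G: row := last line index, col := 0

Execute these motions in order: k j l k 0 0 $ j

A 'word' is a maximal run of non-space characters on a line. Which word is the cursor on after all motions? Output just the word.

After 1 (k): row=0 col=0 char='r'
After 2 (j): row=1 col=0 char='d'
After 3 (l): row=1 col=1 char='o'
After 4 (k): row=0 col=1 char='e'
After 5 (0): row=0 col=0 char='r'
After 6 (0): row=0 col=0 char='r'
After 7 ($): row=0 col=6 char='o'
After 8 (j): row=1 col=6 char='w'

Answer: two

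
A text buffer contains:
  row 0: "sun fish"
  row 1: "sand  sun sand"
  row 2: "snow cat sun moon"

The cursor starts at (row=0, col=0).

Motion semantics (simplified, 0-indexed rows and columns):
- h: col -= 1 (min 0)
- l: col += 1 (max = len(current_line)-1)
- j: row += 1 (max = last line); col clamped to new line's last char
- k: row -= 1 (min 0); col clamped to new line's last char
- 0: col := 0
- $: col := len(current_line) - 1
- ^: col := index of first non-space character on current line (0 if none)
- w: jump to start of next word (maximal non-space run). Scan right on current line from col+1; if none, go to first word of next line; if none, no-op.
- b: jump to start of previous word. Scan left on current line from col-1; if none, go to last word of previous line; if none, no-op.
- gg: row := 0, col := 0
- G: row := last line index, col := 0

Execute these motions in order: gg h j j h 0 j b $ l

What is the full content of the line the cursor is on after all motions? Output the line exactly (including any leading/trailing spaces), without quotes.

After 1 (gg): row=0 col=0 char='s'
After 2 (h): row=0 col=0 char='s'
After 3 (j): row=1 col=0 char='s'
After 4 (j): row=2 col=0 char='s'
After 5 (h): row=2 col=0 char='s'
After 6 (0): row=2 col=0 char='s'
After 7 (j): row=2 col=0 char='s'
After 8 (b): row=1 col=10 char='s'
After 9 ($): row=1 col=13 char='d'
After 10 (l): row=1 col=13 char='d'

Answer: sand  sun sand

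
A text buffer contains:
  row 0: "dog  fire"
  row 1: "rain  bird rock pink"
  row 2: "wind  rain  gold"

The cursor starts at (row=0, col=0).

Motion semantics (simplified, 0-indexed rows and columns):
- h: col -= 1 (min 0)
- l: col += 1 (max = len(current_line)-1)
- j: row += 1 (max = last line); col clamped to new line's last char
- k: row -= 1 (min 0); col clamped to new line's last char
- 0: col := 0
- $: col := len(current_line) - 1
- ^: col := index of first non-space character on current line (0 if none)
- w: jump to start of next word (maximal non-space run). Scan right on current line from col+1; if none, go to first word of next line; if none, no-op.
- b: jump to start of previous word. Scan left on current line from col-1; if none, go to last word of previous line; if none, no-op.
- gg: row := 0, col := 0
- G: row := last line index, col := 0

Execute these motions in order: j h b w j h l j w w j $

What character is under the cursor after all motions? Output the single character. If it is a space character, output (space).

After 1 (j): row=1 col=0 char='r'
After 2 (h): row=1 col=0 char='r'
After 3 (b): row=0 col=5 char='f'
After 4 (w): row=1 col=0 char='r'
After 5 (j): row=2 col=0 char='w'
After 6 (h): row=2 col=0 char='w'
After 7 (l): row=2 col=1 char='i'
After 8 (j): row=2 col=1 char='i'
After 9 (w): row=2 col=6 char='r'
After 10 (w): row=2 col=12 char='g'
After 11 (j): row=2 col=12 char='g'
After 12 ($): row=2 col=15 char='d'

Answer: d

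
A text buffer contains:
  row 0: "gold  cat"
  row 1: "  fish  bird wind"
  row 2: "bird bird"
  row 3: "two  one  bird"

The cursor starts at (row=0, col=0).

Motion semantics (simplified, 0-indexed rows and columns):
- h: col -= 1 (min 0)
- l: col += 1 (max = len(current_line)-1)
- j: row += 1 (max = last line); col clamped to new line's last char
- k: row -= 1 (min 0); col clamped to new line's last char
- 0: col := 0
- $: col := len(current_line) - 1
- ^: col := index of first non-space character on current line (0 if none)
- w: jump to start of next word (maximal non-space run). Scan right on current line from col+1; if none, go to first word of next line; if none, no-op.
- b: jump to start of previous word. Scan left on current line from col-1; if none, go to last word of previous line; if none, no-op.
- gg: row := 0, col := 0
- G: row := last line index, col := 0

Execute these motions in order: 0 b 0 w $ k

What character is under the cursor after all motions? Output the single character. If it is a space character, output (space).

After 1 (0): row=0 col=0 char='g'
After 2 (b): row=0 col=0 char='g'
After 3 (0): row=0 col=0 char='g'
After 4 (w): row=0 col=6 char='c'
After 5 ($): row=0 col=8 char='t'
After 6 (k): row=0 col=8 char='t'

Answer: t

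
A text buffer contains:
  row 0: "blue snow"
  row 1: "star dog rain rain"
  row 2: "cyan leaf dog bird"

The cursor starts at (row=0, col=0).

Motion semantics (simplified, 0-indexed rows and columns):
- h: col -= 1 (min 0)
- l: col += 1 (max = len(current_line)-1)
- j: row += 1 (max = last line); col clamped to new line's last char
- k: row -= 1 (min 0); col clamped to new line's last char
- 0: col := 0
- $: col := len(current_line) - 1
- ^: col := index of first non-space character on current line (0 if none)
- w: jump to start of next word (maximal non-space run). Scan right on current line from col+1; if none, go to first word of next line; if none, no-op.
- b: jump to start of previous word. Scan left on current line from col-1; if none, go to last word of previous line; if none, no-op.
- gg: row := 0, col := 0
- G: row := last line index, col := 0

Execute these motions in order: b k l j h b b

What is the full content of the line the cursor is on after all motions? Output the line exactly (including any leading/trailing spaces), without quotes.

Answer: blue snow

Derivation:
After 1 (b): row=0 col=0 char='b'
After 2 (k): row=0 col=0 char='b'
After 3 (l): row=0 col=1 char='l'
After 4 (j): row=1 col=1 char='t'
After 5 (h): row=1 col=0 char='s'
After 6 (b): row=0 col=5 char='s'
After 7 (b): row=0 col=0 char='b'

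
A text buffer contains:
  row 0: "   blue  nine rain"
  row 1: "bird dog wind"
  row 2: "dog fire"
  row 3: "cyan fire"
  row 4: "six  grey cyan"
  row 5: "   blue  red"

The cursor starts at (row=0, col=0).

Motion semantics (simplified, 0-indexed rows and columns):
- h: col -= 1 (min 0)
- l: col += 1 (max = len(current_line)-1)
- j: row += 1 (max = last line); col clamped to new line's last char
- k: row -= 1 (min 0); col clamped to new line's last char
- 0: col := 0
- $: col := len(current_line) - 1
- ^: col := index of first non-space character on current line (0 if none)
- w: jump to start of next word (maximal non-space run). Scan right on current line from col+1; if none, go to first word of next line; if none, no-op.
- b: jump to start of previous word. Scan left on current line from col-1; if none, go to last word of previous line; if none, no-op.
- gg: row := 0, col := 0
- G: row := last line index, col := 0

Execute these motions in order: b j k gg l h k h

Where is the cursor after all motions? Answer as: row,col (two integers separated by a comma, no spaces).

Answer: 0,0

Derivation:
After 1 (b): row=0 col=0 char='_'
After 2 (j): row=1 col=0 char='b'
After 3 (k): row=0 col=0 char='_'
After 4 (gg): row=0 col=0 char='_'
After 5 (l): row=0 col=1 char='_'
After 6 (h): row=0 col=0 char='_'
After 7 (k): row=0 col=0 char='_'
After 8 (h): row=0 col=0 char='_'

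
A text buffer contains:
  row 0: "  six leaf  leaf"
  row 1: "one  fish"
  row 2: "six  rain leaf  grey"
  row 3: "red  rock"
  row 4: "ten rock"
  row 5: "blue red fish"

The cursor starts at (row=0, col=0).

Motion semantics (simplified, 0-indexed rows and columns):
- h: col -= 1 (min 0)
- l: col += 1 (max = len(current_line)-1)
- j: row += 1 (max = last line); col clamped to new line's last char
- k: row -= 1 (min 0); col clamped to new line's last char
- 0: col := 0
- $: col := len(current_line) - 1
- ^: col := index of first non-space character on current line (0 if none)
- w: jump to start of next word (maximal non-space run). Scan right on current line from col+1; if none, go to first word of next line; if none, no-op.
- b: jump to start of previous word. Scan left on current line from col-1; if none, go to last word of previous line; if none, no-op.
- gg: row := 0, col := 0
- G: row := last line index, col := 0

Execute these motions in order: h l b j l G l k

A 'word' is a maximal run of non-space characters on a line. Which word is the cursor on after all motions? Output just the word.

Answer: ten

Derivation:
After 1 (h): row=0 col=0 char='_'
After 2 (l): row=0 col=1 char='_'
After 3 (b): row=0 col=1 char='_'
After 4 (j): row=1 col=1 char='n'
After 5 (l): row=1 col=2 char='e'
After 6 (G): row=5 col=0 char='b'
After 7 (l): row=5 col=1 char='l'
After 8 (k): row=4 col=1 char='e'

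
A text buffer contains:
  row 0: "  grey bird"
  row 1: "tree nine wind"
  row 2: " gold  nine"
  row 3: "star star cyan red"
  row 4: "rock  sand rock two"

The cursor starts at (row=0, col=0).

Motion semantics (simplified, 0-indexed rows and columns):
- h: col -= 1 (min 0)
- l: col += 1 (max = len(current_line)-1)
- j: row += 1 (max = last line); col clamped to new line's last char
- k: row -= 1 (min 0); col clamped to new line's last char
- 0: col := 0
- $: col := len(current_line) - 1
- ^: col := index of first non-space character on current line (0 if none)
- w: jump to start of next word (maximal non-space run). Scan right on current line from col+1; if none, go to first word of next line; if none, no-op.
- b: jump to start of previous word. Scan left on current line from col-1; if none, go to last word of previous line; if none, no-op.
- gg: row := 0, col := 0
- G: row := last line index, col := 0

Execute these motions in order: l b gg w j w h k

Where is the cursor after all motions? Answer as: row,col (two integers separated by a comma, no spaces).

After 1 (l): row=0 col=1 char='_'
After 2 (b): row=0 col=1 char='_'
After 3 (gg): row=0 col=0 char='_'
After 4 (w): row=0 col=2 char='g'
After 5 (j): row=1 col=2 char='e'
After 6 (w): row=1 col=5 char='n'
After 7 (h): row=1 col=4 char='_'
After 8 (k): row=0 col=4 char='e'

Answer: 0,4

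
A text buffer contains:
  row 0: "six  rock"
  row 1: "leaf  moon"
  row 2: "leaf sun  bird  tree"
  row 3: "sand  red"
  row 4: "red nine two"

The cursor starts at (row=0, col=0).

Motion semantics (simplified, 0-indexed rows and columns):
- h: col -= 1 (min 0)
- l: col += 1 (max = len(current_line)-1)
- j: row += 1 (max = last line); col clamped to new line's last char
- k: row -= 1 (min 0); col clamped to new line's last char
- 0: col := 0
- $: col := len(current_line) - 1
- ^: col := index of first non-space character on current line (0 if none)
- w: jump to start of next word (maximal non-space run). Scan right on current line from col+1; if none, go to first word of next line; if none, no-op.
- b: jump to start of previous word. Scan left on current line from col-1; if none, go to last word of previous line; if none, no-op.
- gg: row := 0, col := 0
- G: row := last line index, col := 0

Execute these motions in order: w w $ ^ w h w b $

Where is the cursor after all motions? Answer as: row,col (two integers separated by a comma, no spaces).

After 1 (w): row=0 col=5 char='r'
After 2 (w): row=1 col=0 char='l'
After 3 ($): row=1 col=9 char='n'
After 4 (^): row=1 col=0 char='l'
After 5 (w): row=1 col=6 char='m'
After 6 (h): row=1 col=5 char='_'
After 7 (w): row=1 col=6 char='m'
After 8 (b): row=1 col=0 char='l'
After 9 ($): row=1 col=9 char='n'

Answer: 1,9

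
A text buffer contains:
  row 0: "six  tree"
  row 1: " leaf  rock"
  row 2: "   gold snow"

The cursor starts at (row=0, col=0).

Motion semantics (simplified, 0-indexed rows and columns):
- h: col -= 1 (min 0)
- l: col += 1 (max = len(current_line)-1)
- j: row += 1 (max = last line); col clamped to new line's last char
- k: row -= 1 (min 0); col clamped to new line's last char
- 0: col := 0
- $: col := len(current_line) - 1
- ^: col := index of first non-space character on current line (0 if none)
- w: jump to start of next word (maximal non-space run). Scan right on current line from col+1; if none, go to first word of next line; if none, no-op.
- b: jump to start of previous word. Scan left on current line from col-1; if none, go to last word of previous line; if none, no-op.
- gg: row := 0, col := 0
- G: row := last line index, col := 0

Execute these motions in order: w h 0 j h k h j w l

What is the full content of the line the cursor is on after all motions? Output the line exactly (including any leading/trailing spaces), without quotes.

After 1 (w): row=0 col=5 char='t'
After 2 (h): row=0 col=4 char='_'
After 3 (0): row=0 col=0 char='s'
After 4 (j): row=1 col=0 char='_'
After 5 (h): row=1 col=0 char='_'
After 6 (k): row=0 col=0 char='s'
After 7 (h): row=0 col=0 char='s'
After 8 (j): row=1 col=0 char='_'
After 9 (w): row=1 col=1 char='l'
After 10 (l): row=1 col=2 char='e'

Answer:  leaf  rock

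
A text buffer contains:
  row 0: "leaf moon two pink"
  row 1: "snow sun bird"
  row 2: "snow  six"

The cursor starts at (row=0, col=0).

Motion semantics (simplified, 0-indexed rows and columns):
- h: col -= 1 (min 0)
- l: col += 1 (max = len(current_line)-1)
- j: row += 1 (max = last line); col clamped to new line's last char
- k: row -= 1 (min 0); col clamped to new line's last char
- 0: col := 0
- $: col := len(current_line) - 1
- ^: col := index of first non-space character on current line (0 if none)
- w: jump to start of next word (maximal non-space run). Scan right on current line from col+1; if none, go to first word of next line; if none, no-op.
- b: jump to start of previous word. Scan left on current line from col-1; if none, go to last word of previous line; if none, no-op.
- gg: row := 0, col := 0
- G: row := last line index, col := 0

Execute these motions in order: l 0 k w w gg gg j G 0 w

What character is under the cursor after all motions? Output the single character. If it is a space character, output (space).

Answer: s

Derivation:
After 1 (l): row=0 col=1 char='e'
After 2 (0): row=0 col=0 char='l'
After 3 (k): row=0 col=0 char='l'
After 4 (w): row=0 col=5 char='m'
After 5 (w): row=0 col=10 char='t'
After 6 (gg): row=0 col=0 char='l'
After 7 (gg): row=0 col=0 char='l'
After 8 (j): row=1 col=0 char='s'
After 9 (G): row=2 col=0 char='s'
After 10 (0): row=2 col=0 char='s'
After 11 (w): row=2 col=6 char='s'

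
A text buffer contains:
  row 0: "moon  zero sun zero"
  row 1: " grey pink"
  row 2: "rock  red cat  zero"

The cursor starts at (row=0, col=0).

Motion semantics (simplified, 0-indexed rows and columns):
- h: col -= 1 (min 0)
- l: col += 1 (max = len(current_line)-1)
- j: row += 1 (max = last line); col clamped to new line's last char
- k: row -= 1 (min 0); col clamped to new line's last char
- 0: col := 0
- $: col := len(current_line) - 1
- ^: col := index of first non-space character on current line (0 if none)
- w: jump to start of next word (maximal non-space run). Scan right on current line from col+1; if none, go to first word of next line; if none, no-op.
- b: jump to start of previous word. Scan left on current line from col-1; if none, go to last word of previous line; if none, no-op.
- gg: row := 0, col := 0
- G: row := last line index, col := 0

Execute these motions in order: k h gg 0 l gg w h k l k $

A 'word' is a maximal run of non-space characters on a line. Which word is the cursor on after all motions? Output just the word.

After 1 (k): row=0 col=0 char='m'
After 2 (h): row=0 col=0 char='m'
After 3 (gg): row=0 col=0 char='m'
After 4 (0): row=0 col=0 char='m'
After 5 (l): row=0 col=1 char='o'
After 6 (gg): row=0 col=0 char='m'
After 7 (w): row=0 col=6 char='z'
After 8 (h): row=0 col=5 char='_'
After 9 (k): row=0 col=5 char='_'
After 10 (l): row=0 col=6 char='z'
After 11 (k): row=0 col=6 char='z'
After 12 ($): row=0 col=18 char='o'

Answer: zero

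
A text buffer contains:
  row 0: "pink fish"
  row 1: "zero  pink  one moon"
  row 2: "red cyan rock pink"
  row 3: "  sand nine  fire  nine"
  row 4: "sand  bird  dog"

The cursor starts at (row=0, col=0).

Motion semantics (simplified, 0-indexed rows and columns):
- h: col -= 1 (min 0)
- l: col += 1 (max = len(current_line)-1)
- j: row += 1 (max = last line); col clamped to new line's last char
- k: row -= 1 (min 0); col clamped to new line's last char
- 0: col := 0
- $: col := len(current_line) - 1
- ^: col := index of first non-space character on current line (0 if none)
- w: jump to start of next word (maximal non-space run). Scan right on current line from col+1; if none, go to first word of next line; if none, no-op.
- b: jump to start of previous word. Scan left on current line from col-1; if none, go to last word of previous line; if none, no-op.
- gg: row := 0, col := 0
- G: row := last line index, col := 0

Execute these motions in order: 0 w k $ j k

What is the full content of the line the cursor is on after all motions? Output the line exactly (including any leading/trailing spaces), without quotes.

After 1 (0): row=0 col=0 char='p'
After 2 (w): row=0 col=5 char='f'
After 3 (k): row=0 col=5 char='f'
After 4 ($): row=0 col=8 char='h'
After 5 (j): row=1 col=8 char='n'
After 6 (k): row=0 col=8 char='h'

Answer: pink fish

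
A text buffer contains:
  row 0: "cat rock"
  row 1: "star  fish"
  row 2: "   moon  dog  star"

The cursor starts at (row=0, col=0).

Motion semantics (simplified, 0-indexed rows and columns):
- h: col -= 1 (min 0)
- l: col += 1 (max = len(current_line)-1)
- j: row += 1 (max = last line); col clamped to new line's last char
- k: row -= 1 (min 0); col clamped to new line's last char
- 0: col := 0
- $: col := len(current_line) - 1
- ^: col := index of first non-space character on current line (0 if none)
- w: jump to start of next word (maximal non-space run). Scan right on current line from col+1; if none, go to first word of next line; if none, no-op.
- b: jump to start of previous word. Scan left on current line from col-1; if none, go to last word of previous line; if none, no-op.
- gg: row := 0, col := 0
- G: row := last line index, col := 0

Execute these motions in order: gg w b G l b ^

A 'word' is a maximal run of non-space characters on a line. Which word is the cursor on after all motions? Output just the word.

Answer: star

Derivation:
After 1 (gg): row=0 col=0 char='c'
After 2 (w): row=0 col=4 char='r'
After 3 (b): row=0 col=0 char='c'
After 4 (G): row=2 col=0 char='_'
After 5 (l): row=2 col=1 char='_'
After 6 (b): row=1 col=6 char='f'
After 7 (^): row=1 col=0 char='s'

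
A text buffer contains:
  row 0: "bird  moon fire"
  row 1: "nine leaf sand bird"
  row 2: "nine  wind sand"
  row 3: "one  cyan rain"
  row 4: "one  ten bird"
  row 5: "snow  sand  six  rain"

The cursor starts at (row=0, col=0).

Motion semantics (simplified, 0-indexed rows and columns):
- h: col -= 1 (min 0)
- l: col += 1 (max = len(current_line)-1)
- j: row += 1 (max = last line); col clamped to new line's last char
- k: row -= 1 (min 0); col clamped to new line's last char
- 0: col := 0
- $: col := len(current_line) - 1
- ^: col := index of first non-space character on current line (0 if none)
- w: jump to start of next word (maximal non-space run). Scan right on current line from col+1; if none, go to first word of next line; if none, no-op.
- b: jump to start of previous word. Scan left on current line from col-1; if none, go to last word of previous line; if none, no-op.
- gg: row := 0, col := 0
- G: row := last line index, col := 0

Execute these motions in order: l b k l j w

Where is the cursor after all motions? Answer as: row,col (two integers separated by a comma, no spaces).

After 1 (l): row=0 col=1 char='i'
After 2 (b): row=0 col=0 char='b'
After 3 (k): row=0 col=0 char='b'
After 4 (l): row=0 col=1 char='i'
After 5 (j): row=1 col=1 char='i'
After 6 (w): row=1 col=5 char='l'

Answer: 1,5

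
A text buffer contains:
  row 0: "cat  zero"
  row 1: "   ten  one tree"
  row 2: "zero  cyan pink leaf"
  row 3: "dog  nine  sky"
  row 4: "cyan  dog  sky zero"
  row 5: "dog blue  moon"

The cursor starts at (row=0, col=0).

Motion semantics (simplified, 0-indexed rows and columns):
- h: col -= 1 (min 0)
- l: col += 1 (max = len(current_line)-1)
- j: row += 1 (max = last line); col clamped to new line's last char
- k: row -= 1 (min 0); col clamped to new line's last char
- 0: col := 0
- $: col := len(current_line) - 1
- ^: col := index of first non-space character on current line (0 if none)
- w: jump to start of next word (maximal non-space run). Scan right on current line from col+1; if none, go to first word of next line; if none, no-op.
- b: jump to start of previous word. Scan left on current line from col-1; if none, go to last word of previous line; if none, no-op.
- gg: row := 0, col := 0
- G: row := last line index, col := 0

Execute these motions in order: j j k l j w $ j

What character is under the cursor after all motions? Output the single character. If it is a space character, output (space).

Answer: y

Derivation:
After 1 (j): row=1 col=0 char='_'
After 2 (j): row=2 col=0 char='z'
After 3 (k): row=1 col=0 char='_'
After 4 (l): row=1 col=1 char='_'
After 5 (j): row=2 col=1 char='e'
After 6 (w): row=2 col=6 char='c'
After 7 ($): row=2 col=19 char='f'
After 8 (j): row=3 col=13 char='y'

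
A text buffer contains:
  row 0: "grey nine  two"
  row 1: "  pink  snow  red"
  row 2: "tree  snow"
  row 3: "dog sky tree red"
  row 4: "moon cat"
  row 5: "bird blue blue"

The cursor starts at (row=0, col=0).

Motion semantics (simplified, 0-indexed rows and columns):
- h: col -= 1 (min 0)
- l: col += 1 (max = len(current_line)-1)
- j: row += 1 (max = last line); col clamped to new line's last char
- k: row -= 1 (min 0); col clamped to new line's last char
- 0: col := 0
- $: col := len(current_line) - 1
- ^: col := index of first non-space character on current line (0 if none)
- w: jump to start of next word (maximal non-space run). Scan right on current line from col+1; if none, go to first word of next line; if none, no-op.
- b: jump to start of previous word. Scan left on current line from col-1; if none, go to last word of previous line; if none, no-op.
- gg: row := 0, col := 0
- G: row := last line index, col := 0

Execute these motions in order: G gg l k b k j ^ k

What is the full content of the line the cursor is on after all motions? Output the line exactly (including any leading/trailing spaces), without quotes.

Answer: grey nine  two

Derivation:
After 1 (G): row=5 col=0 char='b'
After 2 (gg): row=0 col=0 char='g'
After 3 (l): row=0 col=1 char='r'
After 4 (k): row=0 col=1 char='r'
After 5 (b): row=0 col=0 char='g'
After 6 (k): row=0 col=0 char='g'
After 7 (j): row=1 col=0 char='_'
After 8 (^): row=1 col=2 char='p'
After 9 (k): row=0 col=2 char='e'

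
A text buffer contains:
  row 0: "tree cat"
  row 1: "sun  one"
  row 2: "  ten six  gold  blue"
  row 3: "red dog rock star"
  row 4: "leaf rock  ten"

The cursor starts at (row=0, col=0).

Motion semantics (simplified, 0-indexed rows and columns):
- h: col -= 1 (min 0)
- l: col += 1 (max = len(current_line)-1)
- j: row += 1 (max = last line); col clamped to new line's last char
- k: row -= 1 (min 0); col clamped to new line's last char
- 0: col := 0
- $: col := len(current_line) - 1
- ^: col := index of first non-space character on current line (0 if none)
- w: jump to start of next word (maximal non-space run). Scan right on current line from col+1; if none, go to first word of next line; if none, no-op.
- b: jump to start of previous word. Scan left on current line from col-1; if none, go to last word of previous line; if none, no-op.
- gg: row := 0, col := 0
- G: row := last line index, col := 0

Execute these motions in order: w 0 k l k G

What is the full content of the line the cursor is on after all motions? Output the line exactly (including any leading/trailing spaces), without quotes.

Answer: leaf rock  ten

Derivation:
After 1 (w): row=0 col=5 char='c'
After 2 (0): row=0 col=0 char='t'
After 3 (k): row=0 col=0 char='t'
After 4 (l): row=0 col=1 char='r'
After 5 (k): row=0 col=1 char='r'
After 6 (G): row=4 col=0 char='l'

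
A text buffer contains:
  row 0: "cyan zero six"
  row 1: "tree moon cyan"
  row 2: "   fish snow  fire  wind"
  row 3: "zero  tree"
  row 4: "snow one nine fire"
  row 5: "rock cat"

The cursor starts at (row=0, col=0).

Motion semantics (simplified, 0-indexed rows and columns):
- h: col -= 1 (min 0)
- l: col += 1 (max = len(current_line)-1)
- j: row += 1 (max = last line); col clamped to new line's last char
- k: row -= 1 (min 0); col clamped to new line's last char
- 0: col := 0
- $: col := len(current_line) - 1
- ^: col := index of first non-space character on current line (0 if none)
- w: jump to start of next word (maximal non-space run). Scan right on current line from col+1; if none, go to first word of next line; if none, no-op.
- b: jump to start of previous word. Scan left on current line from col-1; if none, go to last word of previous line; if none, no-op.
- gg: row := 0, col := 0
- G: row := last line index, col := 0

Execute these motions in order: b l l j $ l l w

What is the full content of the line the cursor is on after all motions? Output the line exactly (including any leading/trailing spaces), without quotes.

Answer:    fish snow  fire  wind

Derivation:
After 1 (b): row=0 col=0 char='c'
After 2 (l): row=0 col=1 char='y'
After 3 (l): row=0 col=2 char='a'
After 4 (j): row=1 col=2 char='e'
After 5 ($): row=1 col=13 char='n'
After 6 (l): row=1 col=13 char='n'
After 7 (l): row=1 col=13 char='n'
After 8 (w): row=2 col=3 char='f'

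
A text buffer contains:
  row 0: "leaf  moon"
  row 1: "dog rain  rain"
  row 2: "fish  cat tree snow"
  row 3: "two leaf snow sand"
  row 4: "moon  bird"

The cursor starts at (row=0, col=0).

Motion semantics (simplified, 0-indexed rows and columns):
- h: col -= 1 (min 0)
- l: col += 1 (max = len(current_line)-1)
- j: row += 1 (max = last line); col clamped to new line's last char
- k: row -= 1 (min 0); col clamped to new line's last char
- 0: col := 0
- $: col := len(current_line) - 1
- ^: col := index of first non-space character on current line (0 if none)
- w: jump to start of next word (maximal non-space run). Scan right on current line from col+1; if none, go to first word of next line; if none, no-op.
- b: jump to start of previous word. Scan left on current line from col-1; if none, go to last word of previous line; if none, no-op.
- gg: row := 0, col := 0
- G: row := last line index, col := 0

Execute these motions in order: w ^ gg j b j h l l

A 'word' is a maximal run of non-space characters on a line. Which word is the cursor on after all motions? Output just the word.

After 1 (w): row=0 col=6 char='m'
After 2 (^): row=0 col=0 char='l'
After 3 (gg): row=0 col=0 char='l'
After 4 (j): row=1 col=0 char='d'
After 5 (b): row=0 col=6 char='m'
After 6 (j): row=1 col=6 char='i'
After 7 (h): row=1 col=5 char='a'
After 8 (l): row=1 col=6 char='i'
After 9 (l): row=1 col=7 char='n'

Answer: rain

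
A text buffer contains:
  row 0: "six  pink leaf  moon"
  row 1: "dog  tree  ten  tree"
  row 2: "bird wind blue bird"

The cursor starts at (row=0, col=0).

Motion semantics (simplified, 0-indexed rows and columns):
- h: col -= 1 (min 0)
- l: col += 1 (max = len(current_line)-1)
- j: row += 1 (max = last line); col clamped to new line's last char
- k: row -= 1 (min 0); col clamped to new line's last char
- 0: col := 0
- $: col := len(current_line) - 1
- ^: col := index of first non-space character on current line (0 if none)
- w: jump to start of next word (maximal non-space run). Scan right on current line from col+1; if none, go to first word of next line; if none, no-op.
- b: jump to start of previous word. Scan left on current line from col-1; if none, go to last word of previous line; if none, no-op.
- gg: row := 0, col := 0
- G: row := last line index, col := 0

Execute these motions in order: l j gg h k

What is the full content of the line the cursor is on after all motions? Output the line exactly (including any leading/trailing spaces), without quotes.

After 1 (l): row=0 col=1 char='i'
After 2 (j): row=1 col=1 char='o'
After 3 (gg): row=0 col=0 char='s'
After 4 (h): row=0 col=0 char='s'
After 5 (k): row=0 col=0 char='s'

Answer: six  pink leaf  moon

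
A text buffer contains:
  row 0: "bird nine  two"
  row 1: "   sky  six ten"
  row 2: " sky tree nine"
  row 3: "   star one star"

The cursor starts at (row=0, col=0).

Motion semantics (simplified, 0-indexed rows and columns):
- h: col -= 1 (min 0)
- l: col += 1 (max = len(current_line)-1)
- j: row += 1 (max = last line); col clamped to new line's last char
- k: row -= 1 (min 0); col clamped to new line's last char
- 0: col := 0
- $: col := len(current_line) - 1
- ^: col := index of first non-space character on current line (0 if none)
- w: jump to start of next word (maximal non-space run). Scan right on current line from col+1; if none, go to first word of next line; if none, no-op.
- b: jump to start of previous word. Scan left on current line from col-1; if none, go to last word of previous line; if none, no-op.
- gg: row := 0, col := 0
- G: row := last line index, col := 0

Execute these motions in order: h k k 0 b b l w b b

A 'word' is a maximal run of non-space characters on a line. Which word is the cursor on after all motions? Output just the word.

After 1 (h): row=0 col=0 char='b'
After 2 (k): row=0 col=0 char='b'
After 3 (k): row=0 col=0 char='b'
After 4 (0): row=0 col=0 char='b'
After 5 (b): row=0 col=0 char='b'
After 6 (b): row=0 col=0 char='b'
After 7 (l): row=0 col=1 char='i'
After 8 (w): row=0 col=5 char='n'
After 9 (b): row=0 col=0 char='b'
After 10 (b): row=0 col=0 char='b'

Answer: bird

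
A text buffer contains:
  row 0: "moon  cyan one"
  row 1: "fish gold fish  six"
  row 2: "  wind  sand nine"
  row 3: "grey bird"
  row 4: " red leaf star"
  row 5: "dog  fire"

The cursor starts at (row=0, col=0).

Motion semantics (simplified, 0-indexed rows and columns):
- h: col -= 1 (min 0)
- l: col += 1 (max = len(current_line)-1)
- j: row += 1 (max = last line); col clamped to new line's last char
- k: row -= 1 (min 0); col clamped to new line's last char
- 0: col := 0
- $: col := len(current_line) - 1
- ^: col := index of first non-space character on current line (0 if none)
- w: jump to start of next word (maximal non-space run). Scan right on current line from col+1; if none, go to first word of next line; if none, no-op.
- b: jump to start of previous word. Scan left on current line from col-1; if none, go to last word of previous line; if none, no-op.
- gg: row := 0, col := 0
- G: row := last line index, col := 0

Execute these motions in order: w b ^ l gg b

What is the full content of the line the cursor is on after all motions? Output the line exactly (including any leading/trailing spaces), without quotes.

Answer: moon  cyan one

Derivation:
After 1 (w): row=0 col=6 char='c'
After 2 (b): row=0 col=0 char='m'
After 3 (^): row=0 col=0 char='m'
After 4 (l): row=0 col=1 char='o'
After 5 (gg): row=0 col=0 char='m'
After 6 (b): row=0 col=0 char='m'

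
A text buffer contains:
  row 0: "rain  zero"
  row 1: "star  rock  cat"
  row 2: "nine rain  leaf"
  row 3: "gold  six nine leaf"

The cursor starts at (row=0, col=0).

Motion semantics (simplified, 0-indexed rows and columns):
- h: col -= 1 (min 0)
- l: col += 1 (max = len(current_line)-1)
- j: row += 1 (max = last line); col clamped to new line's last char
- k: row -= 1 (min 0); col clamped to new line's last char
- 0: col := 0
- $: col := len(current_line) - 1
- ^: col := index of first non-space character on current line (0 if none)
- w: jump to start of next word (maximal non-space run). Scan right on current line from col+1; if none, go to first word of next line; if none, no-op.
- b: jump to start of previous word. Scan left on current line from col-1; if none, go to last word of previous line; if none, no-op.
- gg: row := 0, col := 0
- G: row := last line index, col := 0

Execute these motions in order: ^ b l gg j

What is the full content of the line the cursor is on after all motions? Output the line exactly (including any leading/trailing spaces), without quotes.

Answer: star  rock  cat

Derivation:
After 1 (^): row=0 col=0 char='r'
After 2 (b): row=0 col=0 char='r'
After 3 (l): row=0 col=1 char='a'
After 4 (gg): row=0 col=0 char='r'
After 5 (j): row=1 col=0 char='s'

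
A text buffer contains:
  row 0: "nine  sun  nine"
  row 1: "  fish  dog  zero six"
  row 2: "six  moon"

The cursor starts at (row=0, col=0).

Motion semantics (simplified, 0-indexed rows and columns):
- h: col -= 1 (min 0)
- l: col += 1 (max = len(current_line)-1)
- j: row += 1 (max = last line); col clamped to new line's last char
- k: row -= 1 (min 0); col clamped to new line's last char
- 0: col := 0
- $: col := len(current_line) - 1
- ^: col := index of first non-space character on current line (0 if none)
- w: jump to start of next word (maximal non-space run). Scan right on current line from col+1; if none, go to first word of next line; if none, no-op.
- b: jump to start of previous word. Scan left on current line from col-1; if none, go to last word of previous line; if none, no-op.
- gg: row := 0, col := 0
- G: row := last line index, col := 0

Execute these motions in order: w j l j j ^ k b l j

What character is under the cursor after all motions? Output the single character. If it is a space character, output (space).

Answer: (space)

Derivation:
After 1 (w): row=0 col=6 char='s'
After 2 (j): row=1 col=6 char='_'
After 3 (l): row=1 col=7 char='_'
After 4 (j): row=2 col=7 char='o'
After 5 (j): row=2 col=7 char='o'
After 6 (^): row=2 col=0 char='s'
After 7 (k): row=1 col=0 char='_'
After 8 (b): row=0 col=11 char='n'
After 9 (l): row=0 col=12 char='i'
After 10 (j): row=1 col=12 char='_'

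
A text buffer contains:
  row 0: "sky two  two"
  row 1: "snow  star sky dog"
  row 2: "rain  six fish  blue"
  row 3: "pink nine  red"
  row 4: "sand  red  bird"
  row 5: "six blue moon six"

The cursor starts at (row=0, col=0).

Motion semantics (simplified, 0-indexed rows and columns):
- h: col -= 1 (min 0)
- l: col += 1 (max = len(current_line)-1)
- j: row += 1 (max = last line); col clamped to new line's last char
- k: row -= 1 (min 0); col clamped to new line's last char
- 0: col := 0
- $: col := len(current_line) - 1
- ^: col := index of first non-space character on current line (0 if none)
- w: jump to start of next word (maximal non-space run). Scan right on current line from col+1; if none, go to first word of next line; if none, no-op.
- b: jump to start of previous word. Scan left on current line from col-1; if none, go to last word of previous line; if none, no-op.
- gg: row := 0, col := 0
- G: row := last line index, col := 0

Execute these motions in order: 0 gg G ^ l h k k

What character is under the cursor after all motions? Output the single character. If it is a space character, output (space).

Answer: p

Derivation:
After 1 (0): row=0 col=0 char='s'
After 2 (gg): row=0 col=0 char='s'
After 3 (G): row=5 col=0 char='s'
After 4 (^): row=5 col=0 char='s'
After 5 (l): row=5 col=1 char='i'
After 6 (h): row=5 col=0 char='s'
After 7 (k): row=4 col=0 char='s'
After 8 (k): row=3 col=0 char='p'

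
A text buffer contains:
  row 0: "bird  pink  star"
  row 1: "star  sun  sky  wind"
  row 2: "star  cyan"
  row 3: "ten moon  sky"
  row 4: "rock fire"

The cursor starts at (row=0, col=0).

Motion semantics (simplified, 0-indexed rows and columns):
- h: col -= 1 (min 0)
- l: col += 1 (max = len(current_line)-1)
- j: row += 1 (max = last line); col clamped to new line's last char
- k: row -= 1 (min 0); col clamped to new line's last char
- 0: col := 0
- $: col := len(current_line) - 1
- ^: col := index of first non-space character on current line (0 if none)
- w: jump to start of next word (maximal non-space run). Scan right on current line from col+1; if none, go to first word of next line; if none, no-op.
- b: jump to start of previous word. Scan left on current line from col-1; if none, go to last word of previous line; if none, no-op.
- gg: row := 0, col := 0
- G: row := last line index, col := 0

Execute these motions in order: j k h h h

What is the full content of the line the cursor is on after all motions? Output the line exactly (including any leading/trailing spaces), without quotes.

After 1 (j): row=1 col=0 char='s'
After 2 (k): row=0 col=0 char='b'
After 3 (h): row=0 col=0 char='b'
After 4 (h): row=0 col=0 char='b'
After 5 (h): row=0 col=0 char='b'

Answer: bird  pink  star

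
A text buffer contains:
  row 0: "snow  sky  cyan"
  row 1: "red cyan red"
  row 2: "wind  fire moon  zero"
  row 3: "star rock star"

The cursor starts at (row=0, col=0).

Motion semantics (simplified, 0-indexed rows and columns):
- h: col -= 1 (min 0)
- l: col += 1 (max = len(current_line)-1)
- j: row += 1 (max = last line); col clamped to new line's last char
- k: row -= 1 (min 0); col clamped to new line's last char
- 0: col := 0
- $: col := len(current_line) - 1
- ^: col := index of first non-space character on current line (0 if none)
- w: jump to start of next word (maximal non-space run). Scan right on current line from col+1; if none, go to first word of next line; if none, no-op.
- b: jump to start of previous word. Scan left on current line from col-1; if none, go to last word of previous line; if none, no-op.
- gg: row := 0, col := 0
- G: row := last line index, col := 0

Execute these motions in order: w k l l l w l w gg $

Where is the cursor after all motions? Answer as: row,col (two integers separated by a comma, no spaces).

Answer: 0,14

Derivation:
After 1 (w): row=0 col=6 char='s'
After 2 (k): row=0 col=6 char='s'
After 3 (l): row=0 col=7 char='k'
After 4 (l): row=0 col=8 char='y'
After 5 (l): row=0 col=9 char='_'
After 6 (w): row=0 col=11 char='c'
After 7 (l): row=0 col=12 char='y'
After 8 (w): row=1 col=0 char='r'
After 9 (gg): row=0 col=0 char='s'
After 10 ($): row=0 col=14 char='n'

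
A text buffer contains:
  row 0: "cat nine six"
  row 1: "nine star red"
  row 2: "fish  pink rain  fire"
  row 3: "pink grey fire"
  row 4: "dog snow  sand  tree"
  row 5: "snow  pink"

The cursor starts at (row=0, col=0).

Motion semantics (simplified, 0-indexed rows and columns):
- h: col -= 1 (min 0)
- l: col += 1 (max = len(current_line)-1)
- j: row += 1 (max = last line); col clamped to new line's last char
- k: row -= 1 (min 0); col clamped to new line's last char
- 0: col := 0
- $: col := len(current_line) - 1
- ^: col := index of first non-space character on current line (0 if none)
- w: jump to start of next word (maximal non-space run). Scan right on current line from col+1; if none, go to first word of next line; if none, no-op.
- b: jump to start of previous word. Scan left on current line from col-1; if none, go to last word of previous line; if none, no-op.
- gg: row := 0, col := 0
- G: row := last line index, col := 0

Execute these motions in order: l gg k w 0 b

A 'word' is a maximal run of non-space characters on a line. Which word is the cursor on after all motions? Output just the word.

Answer: cat

Derivation:
After 1 (l): row=0 col=1 char='a'
After 2 (gg): row=0 col=0 char='c'
After 3 (k): row=0 col=0 char='c'
After 4 (w): row=0 col=4 char='n'
After 5 (0): row=0 col=0 char='c'
After 6 (b): row=0 col=0 char='c'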